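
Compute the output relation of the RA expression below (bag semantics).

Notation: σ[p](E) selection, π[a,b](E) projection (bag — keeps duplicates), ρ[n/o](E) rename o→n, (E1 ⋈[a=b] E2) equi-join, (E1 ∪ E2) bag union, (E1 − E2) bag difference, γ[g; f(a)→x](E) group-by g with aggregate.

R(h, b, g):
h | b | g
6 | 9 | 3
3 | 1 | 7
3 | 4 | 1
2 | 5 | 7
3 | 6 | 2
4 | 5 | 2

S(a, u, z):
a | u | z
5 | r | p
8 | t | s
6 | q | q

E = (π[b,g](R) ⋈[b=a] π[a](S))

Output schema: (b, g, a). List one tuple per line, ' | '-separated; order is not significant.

Subexpression sizes:
  R → 6
  π[b,g](R) → 6
  S → 3
  π[a](S) → 3
  (π[b,g](R) ⋈[b=a] π[a](S)) → 3

== RESULT ==
b | g | a
5 | 2 | 5
5 | 7 | 5
6 | 2 | 6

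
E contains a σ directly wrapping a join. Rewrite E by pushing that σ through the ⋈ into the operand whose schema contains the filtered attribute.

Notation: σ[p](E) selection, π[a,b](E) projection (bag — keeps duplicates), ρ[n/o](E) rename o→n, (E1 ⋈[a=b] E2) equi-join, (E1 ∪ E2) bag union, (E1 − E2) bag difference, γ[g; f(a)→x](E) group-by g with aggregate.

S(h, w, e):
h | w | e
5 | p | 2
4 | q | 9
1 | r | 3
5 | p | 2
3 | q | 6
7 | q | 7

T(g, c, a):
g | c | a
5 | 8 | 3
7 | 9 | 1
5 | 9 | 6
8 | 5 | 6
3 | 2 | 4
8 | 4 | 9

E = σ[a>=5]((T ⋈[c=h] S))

σ filters on a, owned by the left side.
E' = (σ[a>=5](T) ⋈[c=h] S)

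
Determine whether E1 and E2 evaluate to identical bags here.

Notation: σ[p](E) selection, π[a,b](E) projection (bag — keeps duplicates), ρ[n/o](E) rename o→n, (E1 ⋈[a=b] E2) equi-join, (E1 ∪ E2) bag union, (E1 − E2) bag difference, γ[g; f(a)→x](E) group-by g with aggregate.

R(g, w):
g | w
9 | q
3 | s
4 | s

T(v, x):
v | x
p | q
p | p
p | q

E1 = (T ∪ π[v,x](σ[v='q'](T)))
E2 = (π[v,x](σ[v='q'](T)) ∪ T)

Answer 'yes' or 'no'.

E1 stepwise |·|:
  T → 3
  T → 3
  σ[v='q'](T) → 0
  π[v,x](σ[v='q'](T)) → 0
  (T ∪ π[v,x](σ[v='q'](T))) → 3
E2 stepwise |·|:
  T → 3
  σ[v='q'](T) → 0
  π[v,x](σ[v='q'](T)) → 0
  T → 3
  (π[v,x](σ[v='q'](T)) ∪ T) → 3

E1 and E2 produce the same multiset:
v | x
p | p
p | q
p | q

yes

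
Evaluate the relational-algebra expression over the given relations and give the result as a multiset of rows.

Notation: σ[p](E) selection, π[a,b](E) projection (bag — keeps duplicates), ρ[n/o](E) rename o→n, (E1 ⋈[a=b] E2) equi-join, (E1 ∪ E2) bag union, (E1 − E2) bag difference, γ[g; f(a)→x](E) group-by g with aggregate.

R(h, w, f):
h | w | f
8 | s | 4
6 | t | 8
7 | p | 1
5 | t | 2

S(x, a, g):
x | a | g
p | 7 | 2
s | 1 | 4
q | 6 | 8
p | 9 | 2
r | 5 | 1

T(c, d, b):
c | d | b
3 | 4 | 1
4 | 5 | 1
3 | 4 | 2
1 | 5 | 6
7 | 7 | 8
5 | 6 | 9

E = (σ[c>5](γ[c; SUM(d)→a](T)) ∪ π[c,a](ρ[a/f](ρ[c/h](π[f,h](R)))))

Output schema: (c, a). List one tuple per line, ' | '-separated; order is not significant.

Subexpression sizes:
  T → 6
  γ[c; SUM(d)→a](T) → 5
  σ[c>5](γ[c; SUM(d)→a](T)) → 1
  R → 4
  π[f,h](R) → 4
  ρ[c/h](π[f,h](R)) → 4
  ρ[a/f](ρ[c/h](π[f,h](R))) → 4
  π[c,a](ρ[a/f](ρ[c/h](π[f,h](R)))) → 4
  (σ[c>5](γ[c; SUM(d)→a](T)) ∪ π[c,a](ρ[a/f](ρ[c/h](π[f,h](R))))) → 5

== RESULT ==
c | a
5 | 2
6 | 8
7 | 1
7 | 7
8 | 4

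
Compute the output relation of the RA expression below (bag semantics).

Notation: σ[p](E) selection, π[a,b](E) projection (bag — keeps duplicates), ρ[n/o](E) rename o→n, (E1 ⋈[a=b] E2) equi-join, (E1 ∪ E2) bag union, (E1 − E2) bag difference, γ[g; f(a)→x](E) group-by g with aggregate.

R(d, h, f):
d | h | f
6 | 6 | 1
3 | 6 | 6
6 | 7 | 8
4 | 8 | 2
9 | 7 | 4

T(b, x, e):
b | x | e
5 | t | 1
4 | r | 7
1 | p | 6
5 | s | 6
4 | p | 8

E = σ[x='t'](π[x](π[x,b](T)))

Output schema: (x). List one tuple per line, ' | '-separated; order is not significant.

Row counts bottom-up:
  T → 5
  π[x,b](T) → 5
  π[x](π[x,b](T)) → 5
  σ[x='t'](π[x](π[x,b](T))) → 1

== RESULT ==
x
t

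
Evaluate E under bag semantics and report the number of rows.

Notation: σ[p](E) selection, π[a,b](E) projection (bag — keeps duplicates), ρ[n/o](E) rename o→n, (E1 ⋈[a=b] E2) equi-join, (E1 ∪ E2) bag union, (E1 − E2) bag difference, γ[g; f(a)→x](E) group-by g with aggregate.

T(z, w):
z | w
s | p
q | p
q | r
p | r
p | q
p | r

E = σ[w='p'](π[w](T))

Per-node cardinality:
  T → 6
  π[w](T) → 6
  σ[w='p'](π[w](T)) → 2

|E| = 2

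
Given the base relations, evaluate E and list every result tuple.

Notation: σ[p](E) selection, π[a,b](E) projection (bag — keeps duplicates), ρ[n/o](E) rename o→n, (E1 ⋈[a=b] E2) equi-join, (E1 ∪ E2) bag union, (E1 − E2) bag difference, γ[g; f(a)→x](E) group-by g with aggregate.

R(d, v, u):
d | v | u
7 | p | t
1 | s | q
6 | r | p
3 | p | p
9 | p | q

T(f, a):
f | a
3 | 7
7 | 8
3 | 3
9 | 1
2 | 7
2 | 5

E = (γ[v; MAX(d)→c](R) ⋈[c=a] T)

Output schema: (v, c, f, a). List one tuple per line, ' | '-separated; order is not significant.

Stepwise |·|:
  R → 5
  γ[v; MAX(d)→c](R) → 3
  T → 6
  (γ[v; MAX(d)→c](R) ⋈[c=a] T) → 1

== RESULT ==
v | c | f | a
s | 1 | 9 | 1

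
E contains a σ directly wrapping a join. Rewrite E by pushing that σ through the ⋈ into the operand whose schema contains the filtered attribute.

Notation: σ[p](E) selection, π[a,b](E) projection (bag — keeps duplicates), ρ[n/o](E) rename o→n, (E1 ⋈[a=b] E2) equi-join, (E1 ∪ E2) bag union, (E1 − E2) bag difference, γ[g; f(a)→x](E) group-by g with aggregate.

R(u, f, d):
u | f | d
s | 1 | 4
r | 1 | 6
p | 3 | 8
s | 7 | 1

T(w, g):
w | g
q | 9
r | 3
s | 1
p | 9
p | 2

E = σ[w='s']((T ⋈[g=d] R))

σ filters on w, owned by the left side.
E' = (σ[w='s'](T) ⋈[g=d] R)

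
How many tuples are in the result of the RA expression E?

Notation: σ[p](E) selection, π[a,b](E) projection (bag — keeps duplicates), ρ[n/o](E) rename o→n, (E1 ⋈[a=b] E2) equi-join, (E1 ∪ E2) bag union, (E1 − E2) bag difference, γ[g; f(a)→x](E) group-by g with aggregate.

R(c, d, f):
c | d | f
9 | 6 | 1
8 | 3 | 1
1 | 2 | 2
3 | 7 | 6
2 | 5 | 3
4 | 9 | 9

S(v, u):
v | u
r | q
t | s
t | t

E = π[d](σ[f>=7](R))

Per-node cardinality:
  R → 6
  σ[f>=7](R) → 1
  π[d](σ[f>=7](R)) → 1

|E| = 1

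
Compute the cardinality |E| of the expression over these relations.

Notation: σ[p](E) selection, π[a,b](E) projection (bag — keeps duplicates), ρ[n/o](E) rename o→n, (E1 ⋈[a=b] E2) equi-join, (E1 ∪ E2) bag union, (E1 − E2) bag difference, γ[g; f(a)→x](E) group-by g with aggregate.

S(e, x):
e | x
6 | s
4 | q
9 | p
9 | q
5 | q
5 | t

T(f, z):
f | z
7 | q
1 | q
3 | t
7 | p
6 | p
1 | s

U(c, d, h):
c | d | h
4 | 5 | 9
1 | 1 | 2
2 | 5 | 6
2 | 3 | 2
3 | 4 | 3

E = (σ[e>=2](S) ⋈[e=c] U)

Subexpression sizes:
  S → 6
  σ[e>=2](S) → 6
  U → 5
  (σ[e>=2](S) ⋈[e=c] U) → 1

|E| = 1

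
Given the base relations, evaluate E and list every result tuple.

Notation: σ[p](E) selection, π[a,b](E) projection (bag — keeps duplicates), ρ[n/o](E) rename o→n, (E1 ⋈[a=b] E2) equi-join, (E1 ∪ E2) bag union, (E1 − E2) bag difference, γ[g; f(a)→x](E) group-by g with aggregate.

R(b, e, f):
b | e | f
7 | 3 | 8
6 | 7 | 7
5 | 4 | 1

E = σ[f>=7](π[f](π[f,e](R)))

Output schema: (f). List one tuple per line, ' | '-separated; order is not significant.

Row counts bottom-up:
  R → 3
  π[f,e](R) → 3
  π[f](π[f,e](R)) → 3
  σ[f>=7](π[f](π[f,e](R))) → 2

== RESULT ==
f
7
8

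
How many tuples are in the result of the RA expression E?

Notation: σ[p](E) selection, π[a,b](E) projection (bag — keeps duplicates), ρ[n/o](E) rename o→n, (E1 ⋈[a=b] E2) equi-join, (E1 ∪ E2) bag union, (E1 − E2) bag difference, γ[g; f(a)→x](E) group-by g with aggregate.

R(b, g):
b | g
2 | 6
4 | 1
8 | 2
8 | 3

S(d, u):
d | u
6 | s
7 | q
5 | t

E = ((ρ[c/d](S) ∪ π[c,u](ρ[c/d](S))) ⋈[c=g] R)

Row counts bottom-up:
  S → 3
  ρ[c/d](S) → 3
  S → 3
  ρ[c/d](S) → 3
  π[c,u](ρ[c/d](S)) → 3
  (ρ[c/d](S) ∪ π[c,u](ρ[c/d](S))) → 6
  R → 4
  ((ρ[c/d](S) ∪ π[c,u](ρ[c/d](S))) ⋈[c=g] R) → 2

|E| = 2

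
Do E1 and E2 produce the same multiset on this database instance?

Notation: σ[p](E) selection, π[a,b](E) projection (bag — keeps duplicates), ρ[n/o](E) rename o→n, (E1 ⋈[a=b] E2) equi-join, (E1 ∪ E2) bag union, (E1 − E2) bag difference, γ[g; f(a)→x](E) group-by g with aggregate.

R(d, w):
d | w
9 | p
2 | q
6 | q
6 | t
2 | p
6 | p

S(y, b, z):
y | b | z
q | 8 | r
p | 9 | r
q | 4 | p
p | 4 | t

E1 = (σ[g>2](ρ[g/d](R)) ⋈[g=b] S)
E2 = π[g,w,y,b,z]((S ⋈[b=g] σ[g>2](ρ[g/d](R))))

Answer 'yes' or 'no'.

E1 row counts bottom-up:
  R → 6
  ρ[g/d](R) → 6
  σ[g>2](ρ[g/d](R)) → 4
  S → 4
  (σ[g>2](ρ[g/d](R)) ⋈[g=b] S) → 1
E2 row counts bottom-up:
  S → 4
  R → 6
  ρ[g/d](R) → 6
  σ[g>2](ρ[g/d](R)) → 4
  (S ⋈[b=g] σ[g>2](ρ[g/d](R))) → 1
  π[g,w,y,b,z]((S ⋈[b=g] σ[g>2](ρ[g/d](R)))) → 1

E1 and E2 produce the same multiset:
g | w | y | b | z
9 | p | p | 9 | r

yes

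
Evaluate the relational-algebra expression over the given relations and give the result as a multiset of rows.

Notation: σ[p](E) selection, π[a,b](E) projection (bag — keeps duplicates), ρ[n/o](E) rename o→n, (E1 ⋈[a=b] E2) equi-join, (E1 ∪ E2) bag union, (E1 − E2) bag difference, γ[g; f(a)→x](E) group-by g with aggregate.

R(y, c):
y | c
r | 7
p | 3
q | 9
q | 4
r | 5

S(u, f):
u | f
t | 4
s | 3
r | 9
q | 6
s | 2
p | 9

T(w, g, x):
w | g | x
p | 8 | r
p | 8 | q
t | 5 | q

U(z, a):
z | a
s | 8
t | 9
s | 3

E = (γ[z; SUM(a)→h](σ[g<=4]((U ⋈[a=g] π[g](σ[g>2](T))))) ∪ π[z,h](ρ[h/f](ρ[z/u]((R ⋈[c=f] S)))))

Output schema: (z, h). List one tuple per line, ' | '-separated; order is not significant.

Row counts bottom-up:
  U → 3
  T → 3
  σ[g>2](T) → 3
  π[g](σ[g>2](T)) → 3
  (U ⋈[a=g] π[g](σ[g>2](T))) → 2
  σ[g<=4]((U ⋈[a=g] π[g](σ[g>2](T)))) → 0
  γ[z; SUM(a)→h](σ[g<=4]((U ⋈[a=g] π[g](σ[g>2](T))))) → 0
  R → 5
  S → 6
  (R ⋈[c=f] S) → 4
  ρ[z/u]((R ⋈[c=f] S)) → 4
  ρ[h/f](ρ[z/u]((R ⋈[c=f] S))) → 4
  π[z,h](ρ[h/f](ρ[z/u]((R ⋈[c=f] S)))) → 4
  (γ[z; SUM(a)→h](σ[g<=4]((U ⋈[a=g] π[g](σ[g>2](T))))) ∪ π[z,h](ρ[h/f](ρ[z/u]((R ⋈[c=f] S))))) → 4

== RESULT ==
z | h
p | 9
r | 9
s | 3
t | 4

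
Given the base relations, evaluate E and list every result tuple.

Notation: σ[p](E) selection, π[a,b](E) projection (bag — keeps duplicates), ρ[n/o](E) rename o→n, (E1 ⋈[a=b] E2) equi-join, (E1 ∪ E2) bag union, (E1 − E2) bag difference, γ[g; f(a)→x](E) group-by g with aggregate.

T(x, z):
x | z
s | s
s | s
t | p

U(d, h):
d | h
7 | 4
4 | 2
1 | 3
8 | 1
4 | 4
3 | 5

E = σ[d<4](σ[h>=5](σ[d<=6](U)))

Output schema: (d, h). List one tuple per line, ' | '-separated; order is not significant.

Row counts bottom-up:
  U → 6
  σ[d<=6](U) → 4
  σ[h>=5](σ[d<=6](U)) → 1
  σ[d<4](σ[h>=5](σ[d<=6](U))) → 1

== RESULT ==
d | h
3 | 5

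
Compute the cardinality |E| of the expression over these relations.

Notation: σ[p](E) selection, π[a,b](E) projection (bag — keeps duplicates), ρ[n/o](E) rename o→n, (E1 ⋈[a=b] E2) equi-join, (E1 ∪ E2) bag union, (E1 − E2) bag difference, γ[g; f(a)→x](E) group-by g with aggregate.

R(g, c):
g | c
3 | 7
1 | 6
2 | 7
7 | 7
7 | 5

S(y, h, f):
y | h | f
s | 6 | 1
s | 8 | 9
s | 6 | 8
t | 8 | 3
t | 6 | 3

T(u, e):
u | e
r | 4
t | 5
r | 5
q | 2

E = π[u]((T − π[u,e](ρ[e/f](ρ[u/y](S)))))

Per-node cardinality:
  T → 4
  S → 5
  ρ[u/y](S) → 5
  ρ[e/f](ρ[u/y](S)) → 5
  π[u,e](ρ[e/f](ρ[u/y](S))) → 5
  (T − π[u,e](ρ[e/f](ρ[u/y](S)))) → 4
  π[u]((T − π[u,e](ρ[e/f](ρ[u/y](S))))) → 4

|E| = 4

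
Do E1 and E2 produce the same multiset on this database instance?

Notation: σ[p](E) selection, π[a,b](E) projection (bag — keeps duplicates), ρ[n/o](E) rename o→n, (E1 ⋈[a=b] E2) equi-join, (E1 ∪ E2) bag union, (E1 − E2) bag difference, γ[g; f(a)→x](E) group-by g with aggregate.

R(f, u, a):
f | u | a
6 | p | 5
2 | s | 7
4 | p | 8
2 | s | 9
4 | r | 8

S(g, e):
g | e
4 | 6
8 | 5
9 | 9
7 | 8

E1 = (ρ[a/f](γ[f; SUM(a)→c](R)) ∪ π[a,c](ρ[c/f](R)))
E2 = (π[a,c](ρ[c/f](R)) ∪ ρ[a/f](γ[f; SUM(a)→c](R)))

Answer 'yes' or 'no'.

E1 stepwise |·|:
  R → 5
  γ[f; SUM(a)→c](R) → 3
  ρ[a/f](γ[f; SUM(a)→c](R)) → 3
  R → 5
  ρ[c/f](R) → 5
  π[a,c](ρ[c/f](R)) → 5
  (ρ[a/f](γ[f; SUM(a)→c](R)) ∪ π[a,c](ρ[c/f](R))) → 8
E2 stepwise |·|:
  R → 5
  ρ[c/f](R) → 5
  π[a,c](ρ[c/f](R)) → 5
  R → 5
  γ[f; SUM(a)→c](R) → 3
  ρ[a/f](γ[f; SUM(a)→c](R)) → 3
  (π[a,c](ρ[c/f](R)) ∪ ρ[a/f](γ[f; SUM(a)→c](R))) → 8

E1 and E2 produce the same multiset:
a | c
2 | 16
4 | 16
5 | 6
6 | 5
7 | 2
8 | 4
8 | 4
9 | 2

yes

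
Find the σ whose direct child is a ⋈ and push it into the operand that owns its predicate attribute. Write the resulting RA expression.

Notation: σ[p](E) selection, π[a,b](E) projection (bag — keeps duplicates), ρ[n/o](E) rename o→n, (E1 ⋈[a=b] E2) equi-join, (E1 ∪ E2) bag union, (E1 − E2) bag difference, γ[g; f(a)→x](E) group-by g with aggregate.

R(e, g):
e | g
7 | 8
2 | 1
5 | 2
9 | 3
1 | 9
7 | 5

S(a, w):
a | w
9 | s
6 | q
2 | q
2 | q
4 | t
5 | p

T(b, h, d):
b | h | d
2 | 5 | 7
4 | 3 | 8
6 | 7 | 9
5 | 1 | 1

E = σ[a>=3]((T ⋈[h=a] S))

σ filters on a, owned by the right side.
E' = (T ⋈[h=a] σ[a>=3](S))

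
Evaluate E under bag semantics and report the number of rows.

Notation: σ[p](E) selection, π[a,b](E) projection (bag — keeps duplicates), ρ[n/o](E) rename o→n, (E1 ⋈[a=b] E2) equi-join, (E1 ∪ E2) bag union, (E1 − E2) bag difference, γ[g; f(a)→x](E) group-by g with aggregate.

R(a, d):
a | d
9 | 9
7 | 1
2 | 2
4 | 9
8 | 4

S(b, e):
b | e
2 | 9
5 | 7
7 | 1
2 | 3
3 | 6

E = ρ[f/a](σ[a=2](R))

Per-node cardinality:
  R → 5
  σ[a=2](R) → 1
  ρ[f/a](σ[a=2](R)) → 1

|E| = 1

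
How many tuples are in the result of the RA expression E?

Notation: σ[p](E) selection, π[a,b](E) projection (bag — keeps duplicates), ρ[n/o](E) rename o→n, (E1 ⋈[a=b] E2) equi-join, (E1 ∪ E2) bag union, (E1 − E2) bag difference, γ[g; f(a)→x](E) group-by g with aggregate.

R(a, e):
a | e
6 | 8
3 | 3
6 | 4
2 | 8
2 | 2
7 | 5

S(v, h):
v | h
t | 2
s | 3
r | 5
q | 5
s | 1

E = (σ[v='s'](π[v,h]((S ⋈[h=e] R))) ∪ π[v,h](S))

Stepwise |·|:
  S → 5
  R → 6
  (S ⋈[h=e] R) → 4
  π[v,h]((S ⋈[h=e] R)) → 4
  σ[v='s'](π[v,h]((S ⋈[h=e] R))) → 1
  S → 5
  π[v,h](S) → 5
  (σ[v='s'](π[v,h]((S ⋈[h=e] R))) ∪ π[v,h](S)) → 6

|E| = 6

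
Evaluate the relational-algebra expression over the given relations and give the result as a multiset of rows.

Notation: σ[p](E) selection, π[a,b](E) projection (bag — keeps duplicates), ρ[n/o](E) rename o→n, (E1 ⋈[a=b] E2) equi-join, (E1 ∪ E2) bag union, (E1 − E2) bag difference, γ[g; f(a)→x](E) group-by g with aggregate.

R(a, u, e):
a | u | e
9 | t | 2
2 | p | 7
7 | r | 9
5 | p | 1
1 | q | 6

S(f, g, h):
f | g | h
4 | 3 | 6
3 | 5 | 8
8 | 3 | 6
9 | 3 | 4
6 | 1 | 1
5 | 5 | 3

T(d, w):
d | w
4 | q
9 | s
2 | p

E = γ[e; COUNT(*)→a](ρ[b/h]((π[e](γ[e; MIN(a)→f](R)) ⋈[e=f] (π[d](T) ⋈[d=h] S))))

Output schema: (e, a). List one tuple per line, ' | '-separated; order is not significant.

Per-node cardinality:
  R → 5
  γ[e; MIN(a)→f](R) → 5
  π[e](γ[e; MIN(a)→f](R)) → 5
  T → 3
  π[d](T) → 3
  S → 6
  (π[d](T) ⋈[d=h] S) → 1
  (π[e](γ[e; MIN(a)→f](R)) ⋈[e=f] (π[d](T) ⋈[d=h] S)) → 1
  ρ[b/h]((π[e](γ[e; MIN(a)→f](R)) ⋈[e=f] (π[d](T) ⋈[d=h] S))) → 1
  γ[e; COUNT(*)→a](ρ[b/h]((π[e](γ[e; MIN(a)→f](R)) ⋈[e=f] (π[d](T) ⋈[d=h] S)))) → 1

== RESULT ==
e | a
9 | 1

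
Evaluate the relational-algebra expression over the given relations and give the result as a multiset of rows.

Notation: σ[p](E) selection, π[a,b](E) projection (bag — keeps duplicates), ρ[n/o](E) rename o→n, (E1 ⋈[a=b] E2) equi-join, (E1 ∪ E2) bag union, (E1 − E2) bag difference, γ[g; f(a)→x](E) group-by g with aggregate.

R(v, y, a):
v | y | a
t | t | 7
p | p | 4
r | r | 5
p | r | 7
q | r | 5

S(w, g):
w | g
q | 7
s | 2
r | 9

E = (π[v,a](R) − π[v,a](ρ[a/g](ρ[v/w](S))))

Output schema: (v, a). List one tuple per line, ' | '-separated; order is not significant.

Stepwise |·|:
  R → 5
  π[v,a](R) → 5
  S → 3
  ρ[v/w](S) → 3
  ρ[a/g](ρ[v/w](S)) → 3
  π[v,a](ρ[a/g](ρ[v/w](S))) → 3
  (π[v,a](R) − π[v,a](ρ[a/g](ρ[v/w](S)))) → 5

== RESULT ==
v | a
p | 4
p | 7
q | 5
r | 5
t | 7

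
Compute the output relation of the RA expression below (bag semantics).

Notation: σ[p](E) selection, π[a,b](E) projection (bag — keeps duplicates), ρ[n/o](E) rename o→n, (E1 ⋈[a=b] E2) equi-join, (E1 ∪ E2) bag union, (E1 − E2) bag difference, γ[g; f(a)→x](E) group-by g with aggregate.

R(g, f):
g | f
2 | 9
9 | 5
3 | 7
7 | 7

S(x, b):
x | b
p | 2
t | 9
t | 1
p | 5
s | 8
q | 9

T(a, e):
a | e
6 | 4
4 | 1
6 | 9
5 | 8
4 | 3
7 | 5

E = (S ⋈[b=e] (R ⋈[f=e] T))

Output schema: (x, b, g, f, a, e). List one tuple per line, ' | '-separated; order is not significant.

Stepwise |·|:
  S → 6
  R → 4
  T → 6
  (R ⋈[f=e] T) → 2
  (S ⋈[b=e] (R ⋈[f=e] T)) → 3

== RESULT ==
x | b | g | f | a | e
p | 5 | 9 | 5 | 7 | 5
q | 9 | 2 | 9 | 6 | 9
t | 9 | 2 | 9 | 6 | 9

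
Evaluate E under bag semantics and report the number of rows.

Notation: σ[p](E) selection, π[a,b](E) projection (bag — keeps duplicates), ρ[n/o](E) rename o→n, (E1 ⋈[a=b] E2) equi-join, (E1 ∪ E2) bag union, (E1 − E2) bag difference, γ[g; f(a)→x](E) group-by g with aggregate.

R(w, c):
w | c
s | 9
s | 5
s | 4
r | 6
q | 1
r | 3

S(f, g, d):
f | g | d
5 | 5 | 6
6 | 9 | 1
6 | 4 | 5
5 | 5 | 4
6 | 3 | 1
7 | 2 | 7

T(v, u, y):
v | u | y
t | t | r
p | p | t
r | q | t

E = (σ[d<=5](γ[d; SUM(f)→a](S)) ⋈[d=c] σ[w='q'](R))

Per-node cardinality:
  S → 6
  γ[d; SUM(f)→a](S) → 5
  σ[d<=5](γ[d; SUM(f)→a](S)) → 3
  R → 6
  σ[w='q'](R) → 1
  (σ[d<=5](γ[d; SUM(f)→a](S)) ⋈[d=c] σ[w='q'](R)) → 1

|E| = 1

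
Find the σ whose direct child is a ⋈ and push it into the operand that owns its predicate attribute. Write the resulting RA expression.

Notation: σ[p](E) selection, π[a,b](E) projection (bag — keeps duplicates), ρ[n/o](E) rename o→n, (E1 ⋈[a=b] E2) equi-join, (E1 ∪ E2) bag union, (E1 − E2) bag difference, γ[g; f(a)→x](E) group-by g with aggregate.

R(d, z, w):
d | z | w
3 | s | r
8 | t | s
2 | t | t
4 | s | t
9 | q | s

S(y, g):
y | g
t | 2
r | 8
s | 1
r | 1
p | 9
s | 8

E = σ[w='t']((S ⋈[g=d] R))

σ filters on w, owned by the right side.
E' = (S ⋈[g=d] σ[w='t'](R))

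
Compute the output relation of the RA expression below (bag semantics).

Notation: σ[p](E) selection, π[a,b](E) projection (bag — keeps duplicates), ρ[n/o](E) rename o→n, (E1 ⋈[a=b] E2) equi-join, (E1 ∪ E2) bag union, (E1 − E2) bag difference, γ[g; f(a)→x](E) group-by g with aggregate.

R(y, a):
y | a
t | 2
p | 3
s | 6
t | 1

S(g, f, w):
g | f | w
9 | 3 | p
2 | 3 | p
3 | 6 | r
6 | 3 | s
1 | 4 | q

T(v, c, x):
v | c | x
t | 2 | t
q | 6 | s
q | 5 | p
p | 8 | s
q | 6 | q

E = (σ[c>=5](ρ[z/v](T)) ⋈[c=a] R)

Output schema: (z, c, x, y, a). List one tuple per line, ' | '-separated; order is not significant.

Subexpression sizes:
  T → 5
  ρ[z/v](T) → 5
  σ[c>=5](ρ[z/v](T)) → 4
  R → 4
  (σ[c>=5](ρ[z/v](T)) ⋈[c=a] R) → 2

== RESULT ==
z | c | x | y | a
q | 6 | q | s | 6
q | 6 | s | s | 6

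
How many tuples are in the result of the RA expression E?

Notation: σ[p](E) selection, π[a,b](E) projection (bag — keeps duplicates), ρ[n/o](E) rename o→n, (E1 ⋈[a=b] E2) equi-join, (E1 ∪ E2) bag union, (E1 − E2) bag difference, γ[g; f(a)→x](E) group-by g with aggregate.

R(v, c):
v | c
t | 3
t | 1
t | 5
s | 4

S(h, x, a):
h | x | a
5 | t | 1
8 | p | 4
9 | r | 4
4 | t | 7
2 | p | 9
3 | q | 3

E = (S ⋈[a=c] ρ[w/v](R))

Per-node cardinality:
  S → 6
  R → 4
  ρ[w/v](R) → 4
  (S ⋈[a=c] ρ[w/v](R)) → 4

|E| = 4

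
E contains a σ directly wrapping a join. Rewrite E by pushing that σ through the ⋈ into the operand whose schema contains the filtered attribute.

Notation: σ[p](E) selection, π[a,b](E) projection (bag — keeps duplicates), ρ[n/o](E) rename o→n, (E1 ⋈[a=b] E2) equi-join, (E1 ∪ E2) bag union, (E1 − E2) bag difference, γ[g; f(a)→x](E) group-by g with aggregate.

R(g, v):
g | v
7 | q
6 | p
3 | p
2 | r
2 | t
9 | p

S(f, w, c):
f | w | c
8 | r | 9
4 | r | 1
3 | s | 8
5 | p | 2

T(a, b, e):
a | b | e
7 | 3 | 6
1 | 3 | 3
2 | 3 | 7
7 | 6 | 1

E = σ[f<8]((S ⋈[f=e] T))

σ filters on f, owned by the left side.
E' = (σ[f<8](S) ⋈[f=e] T)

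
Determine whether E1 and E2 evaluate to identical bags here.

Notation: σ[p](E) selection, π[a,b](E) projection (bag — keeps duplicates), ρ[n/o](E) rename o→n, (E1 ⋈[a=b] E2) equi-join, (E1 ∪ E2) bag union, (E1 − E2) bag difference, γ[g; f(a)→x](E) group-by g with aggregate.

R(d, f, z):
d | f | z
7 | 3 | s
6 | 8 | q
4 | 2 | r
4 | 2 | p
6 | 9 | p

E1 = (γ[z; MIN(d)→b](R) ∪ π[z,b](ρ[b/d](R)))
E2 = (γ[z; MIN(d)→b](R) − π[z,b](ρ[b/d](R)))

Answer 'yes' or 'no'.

E1 row counts bottom-up:
  R → 5
  γ[z; MIN(d)→b](R) → 4
  R → 5
  ρ[b/d](R) → 5
  π[z,b](ρ[b/d](R)) → 5
  (γ[z; MIN(d)→b](R) ∪ π[z,b](ρ[b/d](R))) → 9
E2 row counts bottom-up:
  R → 5
  γ[z; MIN(d)→b](R) → 4
  R → 5
  ρ[b/d](R) → 5
  π[z,b](ρ[b/d](R)) → 5
  (γ[z; MIN(d)→b](R) − π[z,b](ρ[b/d](R))) → 0

E1 result:
z | b
p | 4
p | 4
p | 6
q | 6
q | 6
r | 4
r | 4
s | 7
s | 7
E2 result:
z | b
(0 rows)
Witness: ('p', 6) appears 1× in E1 but 0× in E2.

no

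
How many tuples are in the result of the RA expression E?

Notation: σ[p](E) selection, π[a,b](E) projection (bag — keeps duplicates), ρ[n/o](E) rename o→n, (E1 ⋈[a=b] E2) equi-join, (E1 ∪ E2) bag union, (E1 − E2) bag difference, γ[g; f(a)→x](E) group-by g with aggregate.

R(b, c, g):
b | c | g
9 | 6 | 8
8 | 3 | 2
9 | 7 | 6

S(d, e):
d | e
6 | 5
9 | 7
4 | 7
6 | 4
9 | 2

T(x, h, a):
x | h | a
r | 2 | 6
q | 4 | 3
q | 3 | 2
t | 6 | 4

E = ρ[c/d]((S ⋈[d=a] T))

Per-node cardinality:
  S → 5
  T → 4
  (S ⋈[d=a] T) → 3
  ρ[c/d]((S ⋈[d=a] T)) → 3

|E| = 3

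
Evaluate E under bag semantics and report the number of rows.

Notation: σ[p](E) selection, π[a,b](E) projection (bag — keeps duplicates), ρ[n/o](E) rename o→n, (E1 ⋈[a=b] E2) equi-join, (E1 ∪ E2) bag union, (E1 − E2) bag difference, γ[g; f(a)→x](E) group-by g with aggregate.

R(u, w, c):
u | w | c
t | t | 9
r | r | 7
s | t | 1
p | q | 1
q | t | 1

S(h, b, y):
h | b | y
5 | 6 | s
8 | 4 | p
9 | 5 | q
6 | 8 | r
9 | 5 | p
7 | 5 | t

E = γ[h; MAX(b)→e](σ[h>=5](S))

Row counts bottom-up:
  S → 6
  σ[h>=5](S) → 6
  γ[h; MAX(b)→e](σ[h>=5](S)) → 5

|E| = 5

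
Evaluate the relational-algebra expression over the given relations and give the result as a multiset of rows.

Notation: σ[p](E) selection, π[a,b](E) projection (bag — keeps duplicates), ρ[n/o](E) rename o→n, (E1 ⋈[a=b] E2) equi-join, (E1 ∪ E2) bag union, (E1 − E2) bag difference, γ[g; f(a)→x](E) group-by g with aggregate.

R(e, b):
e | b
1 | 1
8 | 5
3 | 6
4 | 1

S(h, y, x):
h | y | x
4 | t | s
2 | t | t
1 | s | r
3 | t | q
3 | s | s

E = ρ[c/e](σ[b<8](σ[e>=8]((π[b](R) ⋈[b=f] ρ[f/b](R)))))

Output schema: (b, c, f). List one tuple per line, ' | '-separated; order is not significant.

Subexpression sizes:
  R → 4
  π[b](R) → 4
  R → 4
  ρ[f/b](R) → 4
  (π[b](R) ⋈[b=f] ρ[f/b](R)) → 6
  σ[e>=8]((π[b](R) ⋈[b=f] ρ[f/b](R))) → 1
  σ[b<8](σ[e>=8]((π[b](R) ⋈[b=f] ρ[f/b](R)))) → 1
  ρ[c/e](σ[b<8](σ[e>=8]((π[b](R) ⋈[b=f] ρ[f/b](R))))) → 1

== RESULT ==
b | c | f
5 | 8 | 5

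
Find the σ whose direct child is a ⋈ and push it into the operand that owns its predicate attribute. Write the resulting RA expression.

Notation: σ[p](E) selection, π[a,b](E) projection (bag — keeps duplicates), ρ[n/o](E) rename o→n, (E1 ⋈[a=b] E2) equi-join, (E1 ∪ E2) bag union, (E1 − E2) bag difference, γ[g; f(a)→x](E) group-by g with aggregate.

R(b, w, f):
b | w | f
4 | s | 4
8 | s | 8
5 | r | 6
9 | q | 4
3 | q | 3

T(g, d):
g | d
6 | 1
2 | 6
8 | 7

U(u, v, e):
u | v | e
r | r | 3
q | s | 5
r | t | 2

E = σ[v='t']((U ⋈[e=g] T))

σ filters on v, owned by the left side.
E' = (σ[v='t'](U) ⋈[e=g] T)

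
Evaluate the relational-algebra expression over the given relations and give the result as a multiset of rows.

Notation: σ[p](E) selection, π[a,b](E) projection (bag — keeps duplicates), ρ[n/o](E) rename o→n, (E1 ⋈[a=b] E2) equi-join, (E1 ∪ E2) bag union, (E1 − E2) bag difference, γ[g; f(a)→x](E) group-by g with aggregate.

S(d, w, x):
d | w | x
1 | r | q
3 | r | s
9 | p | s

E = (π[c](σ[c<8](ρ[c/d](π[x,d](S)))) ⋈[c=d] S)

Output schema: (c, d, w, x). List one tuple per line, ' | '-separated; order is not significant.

Per-node cardinality:
  S → 3
  π[x,d](S) → 3
  ρ[c/d](π[x,d](S)) → 3
  σ[c<8](ρ[c/d](π[x,d](S))) → 2
  π[c](σ[c<8](ρ[c/d](π[x,d](S)))) → 2
  S → 3
  (π[c](σ[c<8](ρ[c/d](π[x,d](S)))) ⋈[c=d] S) → 2

== RESULT ==
c | d | w | x
1 | 1 | r | q
3 | 3 | r | s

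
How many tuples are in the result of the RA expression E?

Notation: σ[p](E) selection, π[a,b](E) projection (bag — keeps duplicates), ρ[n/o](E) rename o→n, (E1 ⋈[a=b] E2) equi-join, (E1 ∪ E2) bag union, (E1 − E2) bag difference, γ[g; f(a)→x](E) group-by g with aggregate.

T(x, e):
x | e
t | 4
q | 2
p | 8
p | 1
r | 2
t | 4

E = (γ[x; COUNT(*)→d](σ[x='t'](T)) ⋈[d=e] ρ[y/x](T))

Per-node cardinality:
  T → 6
  σ[x='t'](T) → 2
  γ[x; COUNT(*)→d](σ[x='t'](T)) → 1
  T → 6
  ρ[y/x](T) → 6
  (γ[x; COUNT(*)→d](σ[x='t'](T)) ⋈[d=e] ρ[y/x](T)) → 2

|E| = 2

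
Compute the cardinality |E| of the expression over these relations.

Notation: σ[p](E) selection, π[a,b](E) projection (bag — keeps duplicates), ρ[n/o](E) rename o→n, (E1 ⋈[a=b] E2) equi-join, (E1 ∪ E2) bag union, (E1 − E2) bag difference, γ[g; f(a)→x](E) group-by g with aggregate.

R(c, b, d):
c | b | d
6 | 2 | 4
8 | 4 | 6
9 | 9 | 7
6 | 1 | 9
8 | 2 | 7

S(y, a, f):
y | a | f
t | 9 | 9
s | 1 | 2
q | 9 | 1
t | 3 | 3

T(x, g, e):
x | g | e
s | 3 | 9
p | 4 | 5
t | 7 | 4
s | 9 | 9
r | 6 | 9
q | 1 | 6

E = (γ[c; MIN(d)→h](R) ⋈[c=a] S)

Subexpression sizes:
  R → 5
  γ[c; MIN(d)→h](R) → 3
  S → 4
  (γ[c; MIN(d)→h](R) ⋈[c=a] S) → 2

|E| = 2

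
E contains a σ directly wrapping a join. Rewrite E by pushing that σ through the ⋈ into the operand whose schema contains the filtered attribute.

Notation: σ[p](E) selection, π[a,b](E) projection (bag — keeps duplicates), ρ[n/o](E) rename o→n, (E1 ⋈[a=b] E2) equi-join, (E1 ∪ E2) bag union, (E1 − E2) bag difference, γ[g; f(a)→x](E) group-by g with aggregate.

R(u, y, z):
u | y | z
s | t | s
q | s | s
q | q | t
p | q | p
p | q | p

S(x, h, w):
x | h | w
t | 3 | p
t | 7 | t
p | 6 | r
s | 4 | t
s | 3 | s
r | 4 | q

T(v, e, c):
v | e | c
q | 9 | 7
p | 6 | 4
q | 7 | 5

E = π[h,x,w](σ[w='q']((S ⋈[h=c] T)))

σ filters on w, owned by the left side.
E' = π[h,x,w]((σ[w='q'](S) ⋈[h=c] T))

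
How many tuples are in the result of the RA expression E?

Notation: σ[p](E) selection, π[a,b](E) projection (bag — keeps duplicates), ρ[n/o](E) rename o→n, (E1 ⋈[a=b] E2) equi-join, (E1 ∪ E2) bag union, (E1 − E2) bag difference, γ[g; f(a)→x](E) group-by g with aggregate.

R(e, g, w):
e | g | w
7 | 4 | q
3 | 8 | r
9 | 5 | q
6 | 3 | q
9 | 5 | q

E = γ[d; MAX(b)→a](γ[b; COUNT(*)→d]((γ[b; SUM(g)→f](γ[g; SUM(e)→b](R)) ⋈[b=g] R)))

Subexpression sizes:
  R → 5
  γ[g; SUM(e)→b](R) → 4
  γ[b; SUM(g)→f](γ[g; SUM(e)→b](R)) → 4
  R → 5
  (γ[b; SUM(g)→f](γ[g; SUM(e)→b](R)) ⋈[b=g] R) → 1
  γ[b; COUNT(*)→d]((γ[b; SUM(g)→f](γ[g; SUM(e)→b](R)) ⋈[b=g] R)) → 1
  γ[d; MAX(b)→a](γ[b; COUNT(*)→d]((γ[b; SUM(g)→f](γ[g; SUM(e)→b](R)) ⋈[b=g] R))) → 1

|E| = 1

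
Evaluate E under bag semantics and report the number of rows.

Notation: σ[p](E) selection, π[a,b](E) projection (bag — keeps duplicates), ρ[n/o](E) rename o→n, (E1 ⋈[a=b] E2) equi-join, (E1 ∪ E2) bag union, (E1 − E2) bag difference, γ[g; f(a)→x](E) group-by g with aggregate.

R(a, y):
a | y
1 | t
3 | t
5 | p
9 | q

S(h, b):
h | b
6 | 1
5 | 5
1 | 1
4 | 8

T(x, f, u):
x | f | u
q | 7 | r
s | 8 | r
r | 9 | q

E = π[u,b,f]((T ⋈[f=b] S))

Row counts bottom-up:
  T → 3
  S → 4
  (T ⋈[f=b] S) → 1
  π[u,b,f]((T ⋈[f=b] S)) → 1

|E| = 1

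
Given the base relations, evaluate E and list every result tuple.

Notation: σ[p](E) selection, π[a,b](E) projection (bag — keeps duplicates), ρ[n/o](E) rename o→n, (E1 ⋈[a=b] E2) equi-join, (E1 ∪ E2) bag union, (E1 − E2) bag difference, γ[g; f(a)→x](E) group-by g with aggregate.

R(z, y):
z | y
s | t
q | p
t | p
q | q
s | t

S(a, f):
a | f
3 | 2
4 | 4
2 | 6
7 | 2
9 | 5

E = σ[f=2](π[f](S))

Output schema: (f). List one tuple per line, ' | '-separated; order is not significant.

Subexpression sizes:
  S → 5
  π[f](S) → 5
  σ[f=2](π[f](S)) → 2

== RESULT ==
f
2
2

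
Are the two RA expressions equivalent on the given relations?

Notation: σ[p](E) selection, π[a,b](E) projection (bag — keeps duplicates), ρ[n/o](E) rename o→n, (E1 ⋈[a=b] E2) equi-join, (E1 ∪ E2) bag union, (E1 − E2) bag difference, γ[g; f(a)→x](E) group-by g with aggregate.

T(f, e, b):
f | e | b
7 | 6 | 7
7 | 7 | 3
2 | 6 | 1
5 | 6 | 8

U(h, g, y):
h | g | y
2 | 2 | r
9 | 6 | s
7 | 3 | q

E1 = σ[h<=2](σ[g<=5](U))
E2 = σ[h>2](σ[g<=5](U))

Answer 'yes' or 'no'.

E1 per-node cardinality:
  U → 3
  σ[g<=5](U) → 2
  σ[h<=2](σ[g<=5](U)) → 1
E2 per-node cardinality:
  U → 3
  σ[g<=5](U) → 2
  σ[h>2](σ[g<=5](U)) → 1

E1 result:
h | g | y
2 | 2 | r
E2 result:
h | g | y
7 | 3 | q
Witness: (7, 3, 'q') appears 0× in E1 but 1× in E2.

no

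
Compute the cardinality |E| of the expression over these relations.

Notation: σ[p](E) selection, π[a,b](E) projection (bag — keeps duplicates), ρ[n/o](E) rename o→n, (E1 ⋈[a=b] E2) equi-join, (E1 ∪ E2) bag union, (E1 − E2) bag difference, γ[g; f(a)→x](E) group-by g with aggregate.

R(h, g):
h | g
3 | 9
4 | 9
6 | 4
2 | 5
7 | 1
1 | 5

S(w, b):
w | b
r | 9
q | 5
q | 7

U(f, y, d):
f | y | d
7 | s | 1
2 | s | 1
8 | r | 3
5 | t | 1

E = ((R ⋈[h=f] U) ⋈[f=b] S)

Per-node cardinality:
  R → 6
  U → 4
  (R ⋈[h=f] U) → 2
  S → 3
  ((R ⋈[h=f] U) ⋈[f=b] S) → 1

|E| = 1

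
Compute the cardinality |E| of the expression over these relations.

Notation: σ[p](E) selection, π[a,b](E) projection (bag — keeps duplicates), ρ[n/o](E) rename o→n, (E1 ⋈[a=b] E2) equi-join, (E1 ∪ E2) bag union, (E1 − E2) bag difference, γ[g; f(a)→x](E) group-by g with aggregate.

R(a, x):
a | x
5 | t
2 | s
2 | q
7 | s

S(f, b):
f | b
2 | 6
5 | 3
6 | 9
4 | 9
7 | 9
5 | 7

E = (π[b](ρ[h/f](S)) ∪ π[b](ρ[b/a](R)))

Stepwise |·|:
  S → 6
  ρ[h/f](S) → 6
  π[b](ρ[h/f](S)) → 6
  R → 4
  ρ[b/a](R) → 4
  π[b](ρ[b/a](R)) → 4
  (π[b](ρ[h/f](S)) ∪ π[b](ρ[b/a](R))) → 10

|E| = 10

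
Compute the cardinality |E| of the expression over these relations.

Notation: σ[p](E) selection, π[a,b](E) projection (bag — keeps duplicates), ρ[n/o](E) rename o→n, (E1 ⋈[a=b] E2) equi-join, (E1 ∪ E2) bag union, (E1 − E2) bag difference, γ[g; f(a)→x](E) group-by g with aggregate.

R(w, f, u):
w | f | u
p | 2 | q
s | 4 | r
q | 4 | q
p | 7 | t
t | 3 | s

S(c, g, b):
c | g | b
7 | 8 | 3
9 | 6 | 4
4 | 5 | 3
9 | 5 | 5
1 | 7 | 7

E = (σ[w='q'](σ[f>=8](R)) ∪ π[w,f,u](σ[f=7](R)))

Per-node cardinality:
  R → 5
  σ[f>=8](R) → 0
  σ[w='q'](σ[f>=8](R)) → 0
  R → 5
  σ[f=7](R) → 1
  π[w,f,u](σ[f=7](R)) → 1
  (σ[w='q'](σ[f>=8](R)) ∪ π[w,f,u](σ[f=7](R))) → 1

|E| = 1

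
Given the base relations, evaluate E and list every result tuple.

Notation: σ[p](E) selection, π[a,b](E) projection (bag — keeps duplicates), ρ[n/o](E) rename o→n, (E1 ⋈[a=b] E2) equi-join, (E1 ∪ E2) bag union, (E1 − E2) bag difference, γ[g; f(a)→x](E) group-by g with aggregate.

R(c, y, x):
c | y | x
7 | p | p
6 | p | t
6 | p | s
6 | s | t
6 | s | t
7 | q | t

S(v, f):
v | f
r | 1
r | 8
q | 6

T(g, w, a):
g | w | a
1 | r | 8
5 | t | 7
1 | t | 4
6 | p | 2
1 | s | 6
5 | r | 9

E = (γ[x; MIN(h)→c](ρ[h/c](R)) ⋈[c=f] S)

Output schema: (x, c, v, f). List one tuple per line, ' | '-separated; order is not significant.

Subexpression sizes:
  R → 6
  ρ[h/c](R) → 6
  γ[x; MIN(h)→c](ρ[h/c](R)) → 3
  S → 3
  (γ[x; MIN(h)→c](ρ[h/c](R)) ⋈[c=f] S) → 2

== RESULT ==
x | c | v | f
s | 6 | q | 6
t | 6 | q | 6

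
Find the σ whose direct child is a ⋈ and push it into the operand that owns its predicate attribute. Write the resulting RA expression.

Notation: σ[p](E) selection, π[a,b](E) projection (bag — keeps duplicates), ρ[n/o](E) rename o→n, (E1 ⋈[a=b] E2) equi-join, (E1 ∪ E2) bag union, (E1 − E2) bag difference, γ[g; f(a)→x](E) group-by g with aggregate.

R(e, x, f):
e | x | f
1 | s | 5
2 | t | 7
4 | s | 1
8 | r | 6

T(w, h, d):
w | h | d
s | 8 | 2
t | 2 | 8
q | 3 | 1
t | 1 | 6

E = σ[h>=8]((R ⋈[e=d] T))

σ filters on h, owned by the right side.
E' = (R ⋈[e=d] σ[h>=8](T))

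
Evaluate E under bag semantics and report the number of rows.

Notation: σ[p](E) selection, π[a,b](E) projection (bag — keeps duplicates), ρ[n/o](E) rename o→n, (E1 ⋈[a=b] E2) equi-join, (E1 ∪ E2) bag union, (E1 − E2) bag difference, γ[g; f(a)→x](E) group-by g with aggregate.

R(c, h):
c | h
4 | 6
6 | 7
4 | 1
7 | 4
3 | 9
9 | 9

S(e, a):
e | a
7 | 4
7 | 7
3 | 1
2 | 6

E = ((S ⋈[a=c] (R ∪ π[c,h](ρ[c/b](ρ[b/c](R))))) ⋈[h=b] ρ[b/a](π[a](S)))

Subexpression sizes:
  S → 4
  R → 6
  R → 6
  ρ[b/c](R) → 6
  ρ[c/b](ρ[b/c](R)) → 6
  π[c,h](ρ[c/b](ρ[b/c](R))) → 6
  (R ∪ π[c,h](ρ[c/b](ρ[b/c](R)))) → 12
  (S ⋈[a=c] (R ∪ π[c,h](ρ[c/b](ρ[b/c](R))))) → 8
  S → 4
  π[a](S) → 4
  ρ[b/a](π[a](S)) → 4
  ((S ⋈[a=c] (R ∪ π[c,h](ρ[c/b](ρ[b/c](R))))) ⋈[h=b] ρ[b/a](π[a](S))) → 8

|E| = 8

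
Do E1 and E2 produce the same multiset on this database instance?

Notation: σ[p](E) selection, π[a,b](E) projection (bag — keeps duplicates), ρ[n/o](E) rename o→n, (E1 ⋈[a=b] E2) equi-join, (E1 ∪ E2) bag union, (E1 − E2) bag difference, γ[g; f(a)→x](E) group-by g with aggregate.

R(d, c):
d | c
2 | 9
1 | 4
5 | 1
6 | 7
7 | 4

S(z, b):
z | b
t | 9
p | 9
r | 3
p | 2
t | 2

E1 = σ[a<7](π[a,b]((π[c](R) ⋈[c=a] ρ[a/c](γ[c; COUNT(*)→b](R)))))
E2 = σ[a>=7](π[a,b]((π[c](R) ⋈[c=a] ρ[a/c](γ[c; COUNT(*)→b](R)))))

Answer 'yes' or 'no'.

E1 stepwise |·|:
  R → 5
  π[c](R) → 5
  R → 5
  γ[c; COUNT(*)→b](R) → 4
  ρ[a/c](γ[c; COUNT(*)→b](R)) → 4
  (π[c](R) ⋈[c=a] ρ[a/c](γ[c; COUNT(*)→b](R))) → 5
  π[a,b]((π[c](R) ⋈[c=a] ρ[a/c](γ[c; COUNT(*)→b](R)))) → 5
  σ[a<7](π[a,b]((π[c](R) ⋈[c=a] ρ[a/c](γ[c; COUNT(*)→b](R))))) → 3
E2 stepwise |·|:
  R → 5
  π[c](R) → 5
  R → 5
  γ[c; COUNT(*)→b](R) → 4
  ρ[a/c](γ[c; COUNT(*)→b](R)) → 4
  (π[c](R) ⋈[c=a] ρ[a/c](γ[c; COUNT(*)→b](R))) → 5
  π[a,b]((π[c](R) ⋈[c=a] ρ[a/c](γ[c; COUNT(*)→b](R)))) → 5
  σ[a>=7](π[a,b]((π[c](R) ⋈[c=a] ρ[a/c](γ[c; COUNT(*)→b](R))))) → 2

E1 result:
a | b
1 | 1
4 | 2
4 | 2
E2 result:
a | b
7 | 1
9 | 1
Witness: (1, 1) appears 1× in E1 but 0× in E2.

no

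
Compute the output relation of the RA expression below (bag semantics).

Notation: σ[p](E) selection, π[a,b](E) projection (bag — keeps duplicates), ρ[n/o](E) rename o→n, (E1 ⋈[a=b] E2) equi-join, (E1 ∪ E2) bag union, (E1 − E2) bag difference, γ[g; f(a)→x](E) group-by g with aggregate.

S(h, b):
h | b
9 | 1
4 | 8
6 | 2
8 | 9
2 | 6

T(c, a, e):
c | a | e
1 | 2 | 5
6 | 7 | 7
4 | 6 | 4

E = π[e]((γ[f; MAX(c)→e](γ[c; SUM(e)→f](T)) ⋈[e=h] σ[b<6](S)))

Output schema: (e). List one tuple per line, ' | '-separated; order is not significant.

Row counts bottom-up:
  T → 3
  γ[c; SUM(e)→f](T) → 3
  γ[f; MAX(c)→e](γ[c; SUM(e)→f](T)) → 3
  S → 5
  σ[b<6](S) → 2
  (γ[f; MAX(c)→e](γ[c; SUM(e)→f](T)) ⋈[e=h] σ[b<6](S)) → 1
  π[e]((γ[f; MAX(c)→e](γ[c; SUM(e)→f](T)) ⋈[e=h] σ[b<6](S))) → 1

== RESULT ==
e
6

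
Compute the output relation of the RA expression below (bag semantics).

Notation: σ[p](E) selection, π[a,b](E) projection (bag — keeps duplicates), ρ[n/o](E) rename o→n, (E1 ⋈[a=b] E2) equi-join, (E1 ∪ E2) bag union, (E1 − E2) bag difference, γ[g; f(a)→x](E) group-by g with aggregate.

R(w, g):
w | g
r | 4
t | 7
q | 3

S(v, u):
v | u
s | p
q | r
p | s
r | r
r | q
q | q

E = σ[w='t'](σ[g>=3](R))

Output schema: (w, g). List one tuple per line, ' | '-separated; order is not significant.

Subexpression sizes:
  R → 3
  σ[g>=3](R) → 3
  σ[w='t'](σ[g>=3](R)) → 1

== RESULT ==
w | g
t | 7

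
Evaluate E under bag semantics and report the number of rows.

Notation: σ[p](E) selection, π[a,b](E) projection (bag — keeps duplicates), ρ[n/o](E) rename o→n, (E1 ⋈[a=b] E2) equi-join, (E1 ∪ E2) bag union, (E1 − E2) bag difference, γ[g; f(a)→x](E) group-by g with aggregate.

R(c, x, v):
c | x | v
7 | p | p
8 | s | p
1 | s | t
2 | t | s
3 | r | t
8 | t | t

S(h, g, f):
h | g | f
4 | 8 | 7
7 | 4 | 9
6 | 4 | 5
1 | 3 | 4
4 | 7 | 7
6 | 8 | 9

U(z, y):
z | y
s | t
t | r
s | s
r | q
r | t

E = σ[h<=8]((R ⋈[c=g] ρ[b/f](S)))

Row counts bottom-up:
  R → 6
  S → 6
  ρ[b/f](S) → 6
  (R ⋈[c=g] ρ[b/f](S)) → 6
  σ[h<=8]((R ⋈[c=g] ρ[b/f](S))) → 6

|E| = 6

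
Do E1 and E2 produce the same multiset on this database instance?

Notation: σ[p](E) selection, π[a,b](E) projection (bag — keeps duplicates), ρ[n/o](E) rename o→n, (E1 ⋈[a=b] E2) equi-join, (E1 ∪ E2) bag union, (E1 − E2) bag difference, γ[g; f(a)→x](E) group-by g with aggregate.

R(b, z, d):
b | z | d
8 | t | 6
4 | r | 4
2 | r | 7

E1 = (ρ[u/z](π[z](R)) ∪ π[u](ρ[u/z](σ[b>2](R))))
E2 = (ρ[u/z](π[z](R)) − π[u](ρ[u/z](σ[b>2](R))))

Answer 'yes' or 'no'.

E1 subexpression sizes:
  R → 3
  π[z](R) → 3
  ρ[u/z](π[z](R)) → 3
  R → 3
  σ[b>2](R) → 2
  ρ[u/z](σ[b>2](R)) → 2
  π[u](ρ[u/z](σ[b>2](R))) → 2
  (ρ[u/z](π[z](R)) ∪ π[u](ρ[u/z](σ[b>2](R)))) → 5
E2 subexpression sizes:
  R → 3
  π[z](R) → 3
  ρ[u/z](π[z](R)) → 3
  R → 3
  σ[b>2](R) → 2
  ρ[u/z](σ[b>2](R)) → 2
  π[u](ρ[u/z](σ[b>2](R))) → 2
  (ρ[u/z](π[z](R)) − π[u](ρ[u/z](σ[b>2](R)))) → 1

E1 result:
u
r
r
r
t
t
E2 result:
u
r
Witness: ('t',) appears 2× in E1 but 0× in E2.

no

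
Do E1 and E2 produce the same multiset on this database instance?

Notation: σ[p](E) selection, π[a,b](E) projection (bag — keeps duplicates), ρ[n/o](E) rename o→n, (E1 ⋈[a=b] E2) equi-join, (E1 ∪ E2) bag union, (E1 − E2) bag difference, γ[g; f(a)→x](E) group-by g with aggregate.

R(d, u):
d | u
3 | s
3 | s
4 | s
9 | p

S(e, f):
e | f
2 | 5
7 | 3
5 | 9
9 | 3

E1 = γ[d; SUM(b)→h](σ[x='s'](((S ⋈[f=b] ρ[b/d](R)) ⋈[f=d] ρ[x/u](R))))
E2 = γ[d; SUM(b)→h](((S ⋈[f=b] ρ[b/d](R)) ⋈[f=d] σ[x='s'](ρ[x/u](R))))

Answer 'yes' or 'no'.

E1 stepwise |·|:
  S → 4
  R → 4
  ρ[b/d](R) → 4
  (S ⋈[f=b] ρ[b/d](R)) → 5
  R → 4
  ρ[x/u](R) → 4
  ((S ⋈[f=b] ρ[b/d](R)) ⋈[f=d] ρ[x/u](R)) → 9
  σ[x='s'](((S ⋈[f=b] ρ[b/d](R)) ⋈[f=d] ρ[x/u](R))) → 8
  γ[d; SUM(b)→h](σ[x='s'](((S ⋈[f=b] ρ[b/d](R)) ⋈[f=d] ρ[x/u](R)))) → 1
E2 stepwise |·|:
  S → 4
  R → 4
  ρ[b/d](R) → 4
  (S ⋈[f=b] ρ[b/d](R)) → 5
  R → 4
  ρ[x/u](R) → 4
  σ[x='s'](ρ[x/u](R)) → 3
  ((S ⋈[f=b] ρ[b/d](R)) ⋈[f=d] σ[x='s'](ρ[x/u](R))) → 8
  γ[d; SUM(b)→h](((S ⋈[f=b] ρ[b/d](R)) ⋈[f=d] σ[x='s'](ρ[x/u](R)))) → 1

E1 and E2 produce the same multiset:
d | h
3 | 24

yes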